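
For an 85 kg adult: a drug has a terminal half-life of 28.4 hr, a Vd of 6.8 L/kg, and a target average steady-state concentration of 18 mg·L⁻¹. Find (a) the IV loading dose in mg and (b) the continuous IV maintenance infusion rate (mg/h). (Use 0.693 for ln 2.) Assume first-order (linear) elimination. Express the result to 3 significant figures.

Vd(total) = 85 kg × 6.8 L/kg = 578.0 L
LD = Vd × C = 578.0 × 18 = 10400 mg
CL = 0.693 × Vd / t½ = 0.693 × 578.0 / 28.4 = 14.10 L/h
Infusion rate = CL × Css = 14.10 × 18 = 253.8 mg/h

(a) 10400 mg; (b) 254 mg/h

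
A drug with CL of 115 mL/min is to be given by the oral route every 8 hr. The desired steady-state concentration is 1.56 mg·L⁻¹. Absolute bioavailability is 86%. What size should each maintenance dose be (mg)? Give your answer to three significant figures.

Convert clearance: 115 mL/min × 60 min/h ÷ 1000 mL/L = 6.900 L/h
D = CL × Css × τ / F = 6.900 × 1.56 × 8 / 0.86 = 100.1 mg

100 mg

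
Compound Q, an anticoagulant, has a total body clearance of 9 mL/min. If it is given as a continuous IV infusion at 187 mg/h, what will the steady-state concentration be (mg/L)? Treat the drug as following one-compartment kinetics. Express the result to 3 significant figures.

Convert clearance: 9 mL/min × 60 min/h ÷ 1000 mL/L = 0.5400 L/h
Css = rate / CL = 187 / 0.5400 = 346.3 mg/L

346 mg/L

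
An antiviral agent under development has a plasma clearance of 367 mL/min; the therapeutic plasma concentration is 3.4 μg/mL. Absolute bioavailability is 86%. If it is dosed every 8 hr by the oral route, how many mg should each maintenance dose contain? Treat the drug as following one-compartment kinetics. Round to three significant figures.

CL = 367 mL/min × 60/1000 = 22.02 L/h
At steady state, dose per interval replaces the amount cleared in that interval: F·D/τ = CL·Css.
D = CL × Css × τ / F = 22.02 × 3.4 × 8 / 0.86 = 696.4 mg

696 mg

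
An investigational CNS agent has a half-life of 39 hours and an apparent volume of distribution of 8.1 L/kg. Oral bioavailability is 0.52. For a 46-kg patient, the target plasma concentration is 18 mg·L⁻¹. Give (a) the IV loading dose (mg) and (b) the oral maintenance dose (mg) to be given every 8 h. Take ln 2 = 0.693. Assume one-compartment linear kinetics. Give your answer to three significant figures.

(a) 6710 mg; (b) 1830 mg

Total Vd = 8.1 × 46 = 372.6 L
LD = Vd × C = 372.6 × 18 = 6707 mg
CL = 0.693 × Vd / t½ = 0.693 × 372.6 / 39 = 6.621 L/h
D = CL × Css × τ / F = 6.621 × 18 × 8 / 0.52 = 1834 mg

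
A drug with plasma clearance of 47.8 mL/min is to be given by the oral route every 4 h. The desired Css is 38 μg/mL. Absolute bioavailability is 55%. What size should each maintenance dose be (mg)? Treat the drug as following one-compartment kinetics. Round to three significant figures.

CL = 47.8 mL/min × 60/1000 = 2.868 L/h
D = CL × Css × τ / F = 2.868 × 38 × 4 / 0.55 = 792.6 mg

793 mg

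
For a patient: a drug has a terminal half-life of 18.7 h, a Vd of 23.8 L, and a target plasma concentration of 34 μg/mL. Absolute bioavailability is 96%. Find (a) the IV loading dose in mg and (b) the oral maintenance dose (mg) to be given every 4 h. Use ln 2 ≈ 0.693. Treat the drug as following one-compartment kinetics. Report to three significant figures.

(a) 809 mg; (b) 125 mg

LD = Vd × C = 23.80 × 34 = 809.2 mg
CL = 0.693 × Vd / t½ = 0.693 × 23.80 / 18.7 = 0.8820 L/h
D = CL × Css × τ / F = 0.8820 × 34 × 4 / 0.96 = 125.0 mg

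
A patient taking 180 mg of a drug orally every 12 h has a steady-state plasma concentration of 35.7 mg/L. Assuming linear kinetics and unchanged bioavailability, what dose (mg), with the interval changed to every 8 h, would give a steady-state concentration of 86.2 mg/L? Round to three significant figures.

290 mg

For first-order elimination, Css ∝ F·D/(CL·τ); F and CL are unchanged, so Css ∝ D/τ.
D₂ = D₁ × (Css,target / Css,current) × (τ₂/τ₁) = 180 × (86.2/35.7) × (8/12) = 289.7 mg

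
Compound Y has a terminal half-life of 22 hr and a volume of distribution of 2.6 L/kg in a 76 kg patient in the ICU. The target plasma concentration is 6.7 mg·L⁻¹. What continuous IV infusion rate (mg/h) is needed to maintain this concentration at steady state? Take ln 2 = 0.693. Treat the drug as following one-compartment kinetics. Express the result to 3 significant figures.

Vd = 2.6 L/kg × 76 kg = 197.6 L
k = 0.693/22 = 0.03150 h⁻¹, so CL = k·Vd = 0.03150 × 197.6 = 6.224 L/h
Infusion rate = CL × Css = 6.224 × 6.7 = 41.70 mg/h

41.7 mg/h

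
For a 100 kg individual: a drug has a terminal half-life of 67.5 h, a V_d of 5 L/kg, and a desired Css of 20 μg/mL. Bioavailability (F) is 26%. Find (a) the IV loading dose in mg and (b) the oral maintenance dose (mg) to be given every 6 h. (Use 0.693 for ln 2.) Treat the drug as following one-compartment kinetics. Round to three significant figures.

(a) 10000 mg; (b) 2370 mg

Total Vd = 5 × 100 = 500.0 L
LD = Vd × C = 500.0 × 20 = 10000 mg
CL = 0.693 × Vd / t½ = 0.693 × 500.0 / 67.5 = 5.133 L/h
D = CL × Css × τ / F = 5.133 × 20 × 6 / 0.26 = 2369 mg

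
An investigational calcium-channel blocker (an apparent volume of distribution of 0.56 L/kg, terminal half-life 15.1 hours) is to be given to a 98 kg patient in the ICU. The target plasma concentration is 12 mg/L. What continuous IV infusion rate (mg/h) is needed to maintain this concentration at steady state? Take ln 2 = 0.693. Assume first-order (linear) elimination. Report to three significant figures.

30.2 mg/h

Vd(total) = 98 kg × 0.56 L/kg = 54.88 L
k = 0.693/15.1 = 0.04589 h⁻¹, so CL = k·Vd = 0.04589 × 54.88 = 2.518 L/h
Infusion rate = CL × Css = 2.518 × 12 = 30.22 mg/h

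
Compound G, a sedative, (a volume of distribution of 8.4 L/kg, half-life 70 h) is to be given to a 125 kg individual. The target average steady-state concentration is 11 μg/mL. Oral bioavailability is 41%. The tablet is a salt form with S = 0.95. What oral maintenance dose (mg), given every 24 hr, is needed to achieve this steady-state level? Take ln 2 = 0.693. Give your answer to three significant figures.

Vd(total) = 125 kg × 8.4 L/kg = 1050 L
k = 0.693/70 = 0.009900 h⁻¹, so CL = k·Vd = 0.009900 × 1050 = 10.40 L/h
D = CL × Css × τ / F / S = 10.40 × 11 × 24 / 0.41 / 0.95 = 7049 mg

7050 mg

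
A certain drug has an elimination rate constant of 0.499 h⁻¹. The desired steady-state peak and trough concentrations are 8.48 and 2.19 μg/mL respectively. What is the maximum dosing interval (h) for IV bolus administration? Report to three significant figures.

Between IV bolus doses, concentration decays as C = C₀·e^(−kτ), so C_peak/C_trough = e^(kτ).
τ_max = ln(C_peak/C_trough) / k = ln(8.48/2.19) / 0.4990 = 1.354 / 0.4990 = 2.713 h

2.71 h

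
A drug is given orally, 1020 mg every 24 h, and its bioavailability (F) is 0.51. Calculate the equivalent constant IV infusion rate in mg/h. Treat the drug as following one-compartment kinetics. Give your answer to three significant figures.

Equivalent systemic input: infusion rate = F·D/τ.
Rate = 0.51 × 1020 / 24 = 21.68 mg/h

21.7 mg/h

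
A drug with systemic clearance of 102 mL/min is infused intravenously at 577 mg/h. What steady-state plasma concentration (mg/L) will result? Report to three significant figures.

94.3 mg/L

CL = 102 mL/min = 102 × 0.06 = 6.120 L/h
Css = rate / CL = 577 / 6.120 = 94.28 mg/L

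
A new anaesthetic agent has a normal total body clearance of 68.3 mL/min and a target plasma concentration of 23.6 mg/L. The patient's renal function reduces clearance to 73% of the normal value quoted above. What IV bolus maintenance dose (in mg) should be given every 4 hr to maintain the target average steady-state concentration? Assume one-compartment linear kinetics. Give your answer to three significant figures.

282 mg

CL = 68.3 mL/min × 60/1000 = 4.098 L/h
Patient clearance = 0.73 × 4.098 = 2.992 L/h
At steady state, dose per interval replaces the amount cleared in that interval: D/τ = CL·Css.
D = CL × Css × τ = 2.992 × 23.6 × 4 = 282.4 mg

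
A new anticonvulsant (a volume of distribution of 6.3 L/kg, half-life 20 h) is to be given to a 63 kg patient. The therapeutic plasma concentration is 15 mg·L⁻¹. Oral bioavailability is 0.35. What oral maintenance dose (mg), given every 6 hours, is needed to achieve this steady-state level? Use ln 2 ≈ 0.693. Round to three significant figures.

Vd(total) = 63 kg × 6.3 L/kg = 396.9 L
k = 0.693/20 = 0.03465 h⁻¹, so CL = k·Vd = 0.03465 × 396.9 = 13.75 L/h
D = CL × Css × τ / F = 13.75 × 15 × 6 / 0.35 = 3536 mg

3540 mg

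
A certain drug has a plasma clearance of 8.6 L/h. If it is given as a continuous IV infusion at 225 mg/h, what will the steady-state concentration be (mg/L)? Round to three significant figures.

26.2 mg/L

Css = rate / CL = 225 / 8.600 = 26.16 mg/L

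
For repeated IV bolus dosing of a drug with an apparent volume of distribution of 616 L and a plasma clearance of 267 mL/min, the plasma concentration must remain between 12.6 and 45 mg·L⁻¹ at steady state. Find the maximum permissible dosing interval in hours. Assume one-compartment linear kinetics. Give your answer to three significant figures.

Convert clearance: 267 mL/min × 60 min/h ÷ 1000 mL/L = 16.02 L/h
k = CL / Vd = 16.02 / 616.0 = 0.02601 h⁻¹
Between IV bolus doses, concentration decays as C = C₀·e^(−kτ), so C_peak/C_trough = e^(kτ).
τ_max = ln(C_peak/C_trough) / k = ln(45/12.6) / 0.02601 = 1.273 / 0.02601 = 48.94 h

48.9 h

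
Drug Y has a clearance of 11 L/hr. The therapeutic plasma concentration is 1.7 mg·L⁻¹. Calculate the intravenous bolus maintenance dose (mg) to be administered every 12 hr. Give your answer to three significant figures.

D = CL × Css × τ = 11.00 × 1.7 × 12 = 224.4 mg

224 mg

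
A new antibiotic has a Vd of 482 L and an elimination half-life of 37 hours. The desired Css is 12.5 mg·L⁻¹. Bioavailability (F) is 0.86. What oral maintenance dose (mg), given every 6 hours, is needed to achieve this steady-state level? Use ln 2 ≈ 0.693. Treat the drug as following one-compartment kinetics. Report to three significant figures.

CL = 0.693 × Vd / t½ = 0.693 × 482.0 / 37 = 9.028 L/h
D = CL × Css × τ / F = 9.028 × 12.5 × 6 / 0.86 = 787.3 mg

787 mg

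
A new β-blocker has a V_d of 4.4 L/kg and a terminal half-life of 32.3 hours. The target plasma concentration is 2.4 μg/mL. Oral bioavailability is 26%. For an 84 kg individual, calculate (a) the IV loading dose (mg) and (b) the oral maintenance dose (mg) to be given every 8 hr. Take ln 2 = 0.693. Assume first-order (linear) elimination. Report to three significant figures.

(a) 887 mg; (b) 586 mg

Vd(total) = 84 kg × 4.4 L/kg = 369.6 L
LD = Vd × C = 369.6 × 2.4 = 887.0 mg
CL = 0.693 × Vd / t½ = 0.693 × 369.6 / 32.3 = 7.930 L/h
D = CL × Css × τ / F = 7.930 × 2.4 × 8 / 0.26 = 585.6 mg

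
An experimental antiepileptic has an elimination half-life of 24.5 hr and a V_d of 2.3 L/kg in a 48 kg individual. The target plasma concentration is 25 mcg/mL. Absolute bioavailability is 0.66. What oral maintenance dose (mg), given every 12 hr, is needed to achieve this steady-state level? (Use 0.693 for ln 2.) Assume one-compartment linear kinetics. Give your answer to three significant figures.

1420 mg

Vd(total) = 48 kg × 2.3 L/kg = 110.4 L
CL = ln 2 · Vd / t½ = 0.693 × 110.4 / 24.5 = 3.123 L/h
D = CL × Css × τ / F = 3.123 × 25 × 12 / 0.66 = 1420 mg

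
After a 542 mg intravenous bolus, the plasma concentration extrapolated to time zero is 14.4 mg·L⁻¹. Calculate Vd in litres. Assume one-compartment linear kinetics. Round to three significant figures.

37.6 L

Immediately after an IV bolus, C₀ = Dose / Vd, so Vd = Dose / C₀.
Vd = 542 / 14.4 = 37.64 L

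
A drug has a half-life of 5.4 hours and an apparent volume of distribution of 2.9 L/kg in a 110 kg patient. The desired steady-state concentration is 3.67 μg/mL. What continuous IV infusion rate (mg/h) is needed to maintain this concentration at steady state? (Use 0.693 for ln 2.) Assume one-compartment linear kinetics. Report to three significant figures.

150 mg/h

Vd(total) = 110 kg × 2.9 L/kg = 319.0 L
k = 0.693/5.4 = 0.1283 h⁻¹, so CL = k·Vd = 0.1283 × 319.0 = 40.93 L/h
Infusion rate = CL × Css = 40.93 × 3.67 = 150.2 mg/h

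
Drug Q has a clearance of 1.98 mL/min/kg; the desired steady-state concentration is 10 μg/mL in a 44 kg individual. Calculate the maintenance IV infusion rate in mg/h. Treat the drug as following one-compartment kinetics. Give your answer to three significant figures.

CL = 1.98 mL/min/kg × 44 kg = 87.12 mL/min = 87.12 × 60/1000 = 5.227 L/h
At steady state, infusion rate equals elimination rate: rate in = CL × Css.
Rate = CL × Css = 5.227 × 10 = 52.27 mg/h

52.3 mg/h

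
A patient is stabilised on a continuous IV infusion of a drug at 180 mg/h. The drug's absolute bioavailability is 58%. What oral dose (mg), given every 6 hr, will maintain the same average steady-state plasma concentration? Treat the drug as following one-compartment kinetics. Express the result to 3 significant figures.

1860 mg

To maintain the same Css, the systemic dosing rate must be unchanged: F·D/τ = infusion rate.
D = rate × τ / F = 180 × 6 / 0.58 = 1862 mg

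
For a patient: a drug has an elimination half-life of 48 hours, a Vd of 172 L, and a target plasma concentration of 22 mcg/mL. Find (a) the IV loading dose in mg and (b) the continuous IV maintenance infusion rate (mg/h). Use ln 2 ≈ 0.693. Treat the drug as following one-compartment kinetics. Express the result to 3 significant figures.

(a) 3780 mg; (b) 54.6 mg/h

LD = Vd × C = 172.0 × 22 = 3784 mg
CL = 0.693 × Vd / t½ = 0.693 × 172.0 / 48 = 2.483 L/h
Infusion rate = CL × Css = 2.483 × 22 = 54.63 mg/h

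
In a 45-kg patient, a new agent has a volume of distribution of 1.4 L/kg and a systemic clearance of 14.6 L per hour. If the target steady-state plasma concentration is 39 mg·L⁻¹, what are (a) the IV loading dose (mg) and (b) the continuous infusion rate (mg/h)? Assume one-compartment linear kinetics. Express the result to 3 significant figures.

Total Vd = 1.4 × 45 = 63.00 L
LD = Vd · C_target = 63.00 × 39 = 2457 mg
Maintenance infusion rate = CL × Css = 14.60 × 39 = 569.4 mg/h

(a) 2460 mg; (b) 569 mg/h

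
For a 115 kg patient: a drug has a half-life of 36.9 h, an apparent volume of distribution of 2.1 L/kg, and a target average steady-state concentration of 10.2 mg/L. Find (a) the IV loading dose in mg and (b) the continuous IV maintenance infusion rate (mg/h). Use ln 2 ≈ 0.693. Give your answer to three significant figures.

(a) 2460 mg; (b) 46.3 mg/h

Vd(total) = 115 kg × 2.1 L/kg = 241.5 L
LD = Vd × C = 241.5 × 10.2 = 2463 mg
CL = 0.693 × Vd / t½ = 0.693 × 241.5 / 36.9 = 4.535 L/h
Infusion rate = CL × Css = 4.535 × 10.2 = 46.26 mg/h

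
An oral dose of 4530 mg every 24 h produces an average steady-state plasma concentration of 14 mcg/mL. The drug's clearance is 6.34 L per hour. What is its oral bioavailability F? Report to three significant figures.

F·D/τ = CL·Css at steady state → F = CL·Css·τ / D.
F = 6.34 × 14 × 24 / 4530 = 0.470

0.470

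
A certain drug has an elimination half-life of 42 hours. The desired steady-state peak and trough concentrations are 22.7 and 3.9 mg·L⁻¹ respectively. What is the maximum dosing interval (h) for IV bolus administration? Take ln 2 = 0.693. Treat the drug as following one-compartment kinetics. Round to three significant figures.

107 h

k = 0.693 / t½ = 0.693 / 42 = 0.01650 h⁻¹
Between IV bolus doses, concentration decays as C = C₀·e^(−kτ), so C_peak/C_trough = e^(kτ).
τ_max = ln(C_peak/C_trough) / k = ln(22.7/3.9) / 0.01650 = 1.761 / 0.01650 = 106.7 h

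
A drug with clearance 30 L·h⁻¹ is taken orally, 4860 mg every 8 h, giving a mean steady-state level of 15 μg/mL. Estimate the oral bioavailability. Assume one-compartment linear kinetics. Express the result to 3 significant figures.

0.741

F·D/τ = CL·Css at steady state → F = CL·Css·τ / D.
F = 30 × 15 × 8 / 4860 = 0.741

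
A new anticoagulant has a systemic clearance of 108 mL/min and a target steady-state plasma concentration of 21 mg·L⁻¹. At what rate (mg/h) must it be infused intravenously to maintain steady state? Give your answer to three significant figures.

136 mg/h

Convert clearance: 108 mL/min × 60 min/h ÷ 1000 mL/L = 6.480 L/h
At steady state, infusion rate equals elimination rate: rate in = CL × Css.
Rate = CL × Css = 6.480 × 21 = 136.1 mg/h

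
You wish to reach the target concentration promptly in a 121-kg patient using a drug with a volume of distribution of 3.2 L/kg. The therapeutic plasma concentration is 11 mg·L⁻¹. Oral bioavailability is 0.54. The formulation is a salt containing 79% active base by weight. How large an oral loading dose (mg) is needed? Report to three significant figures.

Vd(total) = 121 kg × 3.2 L/kg = 387.2 L
The loading dose fills Vd to the target concentration.
LD = Vd × C / F / S = 387.2 × 11.00 / 0.54 / 0.79 = 9984 mg

9980 mg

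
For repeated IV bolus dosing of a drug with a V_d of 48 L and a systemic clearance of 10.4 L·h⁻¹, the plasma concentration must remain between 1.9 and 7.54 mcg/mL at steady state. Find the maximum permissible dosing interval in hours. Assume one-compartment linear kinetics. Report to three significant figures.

k = CL / Vd = 10.40 / 48.00 = 0.2167 h⁻¹
Between IV bolus doses, concentration decays as C = C₀·e^(−kτ), so C_peak/C_trough = e^(kτ).
τ_max = ln(C_peak/C_trough) / k = ln(7.54/1.9) / 0.2167 = 1.378 / 0.2167 = 6.359 h

6.36 h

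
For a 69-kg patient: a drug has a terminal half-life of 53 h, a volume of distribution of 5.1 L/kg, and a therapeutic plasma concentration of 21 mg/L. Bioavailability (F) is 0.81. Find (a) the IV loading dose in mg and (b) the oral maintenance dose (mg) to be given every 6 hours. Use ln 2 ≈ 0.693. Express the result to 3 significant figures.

(a) 7390 mg; (b) 716 mg

Vd(total) = 69 kg × 5.1 L/kg = 351.9 L
LD = Vd × C = 351.9 × 21 = 7390 mg
CL = 0.693 × Vd / t½ = 0.693 × 351.9 / 53 = 4.601 L/h
D = CL × Css × τ / F = 4.601 × 21 × 6 / 0.81 = 715.7 mg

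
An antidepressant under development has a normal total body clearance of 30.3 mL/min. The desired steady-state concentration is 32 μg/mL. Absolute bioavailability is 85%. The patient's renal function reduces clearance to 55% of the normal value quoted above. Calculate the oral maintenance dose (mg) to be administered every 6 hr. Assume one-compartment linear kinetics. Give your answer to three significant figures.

226 mg

Convert clearance: 30.3 mL/min × 60 min/h ÷ 1000 mL/L = 1.818 L/h
Patient clearance = 0.55 × 1.818 = 0.9999 L/h
D = CL × Css × τ / F = 0.9999 × 32 × 6 / 0.85 = 225.9 mg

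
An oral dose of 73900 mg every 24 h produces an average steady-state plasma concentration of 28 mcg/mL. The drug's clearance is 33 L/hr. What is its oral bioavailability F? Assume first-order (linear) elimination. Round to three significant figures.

F·D/τ = CL·Css at steady state → F = CL·Css·τ / D.
F = 33 × 28 × 24 / 73900 = 0.300

0.300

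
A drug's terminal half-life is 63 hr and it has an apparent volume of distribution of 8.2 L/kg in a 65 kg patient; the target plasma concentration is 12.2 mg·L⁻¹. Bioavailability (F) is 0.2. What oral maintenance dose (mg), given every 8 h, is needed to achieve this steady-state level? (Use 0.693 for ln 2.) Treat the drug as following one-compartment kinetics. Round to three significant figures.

Vd(total) = 65 kg × 8.2 L/kg = 533.0 L
CL = 0.693 × Vd / t½ = 0.693 × 533.0 / 63 = 5.863 L/h
D = CL × Css × τ / F = 5.863 × 12.2 × 8 / 0.2 = 2861 mg

2860 mg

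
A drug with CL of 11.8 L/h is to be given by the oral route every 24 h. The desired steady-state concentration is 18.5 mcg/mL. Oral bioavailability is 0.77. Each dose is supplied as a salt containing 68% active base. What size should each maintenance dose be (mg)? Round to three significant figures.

10000 mg

D = CL × Css × τ / F / S = 11.80 × 18.5 × 24 / 0.77 / 0.68 = 10010 mg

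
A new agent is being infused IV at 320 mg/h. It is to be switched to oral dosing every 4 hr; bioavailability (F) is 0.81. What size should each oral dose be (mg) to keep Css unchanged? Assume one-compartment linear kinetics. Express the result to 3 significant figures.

To maintain the same Css, the systemic dosing rate must be unchanged: F·D/τ = infusion rate.
D = rate × τ / F = 320 × 4 / 0.81 = 1580 mg

1580 mg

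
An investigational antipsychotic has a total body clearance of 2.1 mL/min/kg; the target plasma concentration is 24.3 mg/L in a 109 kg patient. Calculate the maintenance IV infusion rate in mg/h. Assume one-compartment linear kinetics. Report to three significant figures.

CL = 2.1 mL/min/kg × 109 kg = 228.9 mL/min = 228.9 × 60/1000 = 13.73 L/h
At steady state, infusion rate equals elimination rate: rate in = CL × Css.
Rate = CL × Css = 13.73 × 24.3 = 333.6 mg/h

334 mg/h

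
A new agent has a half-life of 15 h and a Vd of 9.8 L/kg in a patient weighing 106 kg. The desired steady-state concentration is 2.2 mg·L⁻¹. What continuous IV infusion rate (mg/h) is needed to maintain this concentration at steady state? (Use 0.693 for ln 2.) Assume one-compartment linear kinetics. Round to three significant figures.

106 mg/h

Vd(total) = 106 kg × 9.8 L/kg = 1039 L
k = 0.693/15 = 0.04620 h⁻¹, so CL = k·Vd = 0.04620 × 1039 = 48.00 L/h
Infusion rate = CL × Css = 48.00 × 2.2 = 105.6 mg/h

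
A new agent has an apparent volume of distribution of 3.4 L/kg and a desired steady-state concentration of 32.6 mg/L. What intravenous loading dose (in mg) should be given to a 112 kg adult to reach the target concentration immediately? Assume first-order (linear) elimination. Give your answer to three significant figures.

Vd(total) = 112 kg × 3.4 L/kg = 380.8 L
The loading dose fills Vd to the target concentration.
LD = Vd × C = 380.8 × 32.60 = 12410 mg

12400 mg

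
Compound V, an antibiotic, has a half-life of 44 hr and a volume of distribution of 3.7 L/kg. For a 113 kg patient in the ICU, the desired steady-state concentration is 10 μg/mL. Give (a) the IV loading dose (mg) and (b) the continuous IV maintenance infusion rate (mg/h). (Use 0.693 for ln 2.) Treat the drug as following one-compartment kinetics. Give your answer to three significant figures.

Total Vd = 3.7 × 113 = 418.1 L
LD = Vd × C = 418.1 × 10 = 4181 mg
CL = 0.693 × Vd / t½ = 0.693 × 418.1 / 44 = 6.585 L/h
Infusion rate = CL × Css = 6.585 × 10 = 65.85 mg/h

(a) 4180 mg; (b) 65.9 mg/h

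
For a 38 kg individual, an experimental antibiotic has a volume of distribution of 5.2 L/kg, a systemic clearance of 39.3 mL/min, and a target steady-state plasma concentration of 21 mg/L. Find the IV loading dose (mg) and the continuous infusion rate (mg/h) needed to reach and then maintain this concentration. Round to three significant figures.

(a) 4150 mg; (b) 49.5 mg/h

Vd(total) = 38 kg × 5.2 L/kg = 197.6 L
Loading dose = Vd × C = 197.6 × 21 = 4150 mg
Convert clearance: 39.3 mL/min × 60 min/h ÷ 1000 mL/L = 2.358 L/h
Infusion rate = 2.358 L/h × 21 mg/L = 49.52 mg/h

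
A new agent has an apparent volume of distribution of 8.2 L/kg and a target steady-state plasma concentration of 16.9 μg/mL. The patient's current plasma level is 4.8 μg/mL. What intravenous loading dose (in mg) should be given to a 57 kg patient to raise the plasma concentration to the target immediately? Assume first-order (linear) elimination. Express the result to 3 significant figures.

Vd = 8.2 L/kg × 57 kg = 467.4 L
The loading dose fills Vd to the target concentration.
Concentration deficit ΔC = 16.9 − 4.8 = 12.10 mg/L
LD = Vd × ΔC = 467.4 × 12.10 = 5656 mg

5660 mg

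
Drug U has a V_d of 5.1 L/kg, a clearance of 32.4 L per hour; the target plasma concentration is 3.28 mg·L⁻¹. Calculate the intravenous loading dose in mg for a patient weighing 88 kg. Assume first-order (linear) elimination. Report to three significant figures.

Total Vd = 5.1 × 88 = 448.8 L
LD = Vd × C = 448.8 × 3.280 = 1472 mg

1470 mg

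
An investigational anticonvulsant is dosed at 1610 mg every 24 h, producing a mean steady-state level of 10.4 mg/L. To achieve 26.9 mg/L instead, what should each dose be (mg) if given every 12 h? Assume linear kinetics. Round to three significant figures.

2080 mg

With linear kinetics, Css is proportional to dose rate (D/τ) at fixed clearance.
D₂ = D₁ × (Css,target / Css,current) × (τ₂/τ₁) = 1610 × (26.9/10.4) × (12/24) = 2082 mg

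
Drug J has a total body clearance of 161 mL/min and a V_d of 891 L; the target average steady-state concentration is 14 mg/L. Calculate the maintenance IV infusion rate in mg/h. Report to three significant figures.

135 mg/h

CL = 161 mL/min = 161 × 0.06 = 9.660 L/h
At steady state, infusion rate equals elimination rate: rate in = CL × Css.
R₀ = 9.660 × 14 = 135.2 mg/h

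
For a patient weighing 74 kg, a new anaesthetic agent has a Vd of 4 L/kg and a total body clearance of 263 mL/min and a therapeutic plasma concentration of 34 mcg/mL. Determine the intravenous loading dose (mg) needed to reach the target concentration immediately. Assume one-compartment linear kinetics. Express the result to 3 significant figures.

Total Vd = 4 × 74 = 296.0 L
Loading dose depends on Vd (not clearance): it fills the distribution volume.
LD = Vd × C = 296.0 × 34.00 = 10060 mg

10100 mg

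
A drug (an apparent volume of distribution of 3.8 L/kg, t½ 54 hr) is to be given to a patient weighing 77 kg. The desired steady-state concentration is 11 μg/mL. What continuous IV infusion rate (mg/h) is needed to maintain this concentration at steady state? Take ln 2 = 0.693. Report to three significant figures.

Vd = 3.8 L/kg × 77 kg = 292.6 L
CL = ln 2 · Vd / t½ = 0.693 × 292.6 / 54 = 3.755 L/h
Infusion rate = CL × Css = 3.755 × 11 = 41.31 mg/h

41.3 mg/h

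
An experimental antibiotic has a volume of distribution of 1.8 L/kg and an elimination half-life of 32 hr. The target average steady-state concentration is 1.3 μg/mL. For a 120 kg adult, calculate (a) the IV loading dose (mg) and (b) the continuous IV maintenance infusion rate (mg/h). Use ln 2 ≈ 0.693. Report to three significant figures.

Total Vd = 1.8 × 120 = 216.0 L
LD = Vd × C = 216.0 × 1.3 = 280.8 mg
CL = 0.693 × Vd / t½ = 0.693 × 216.0 / 32 = 4.678 L/h
Infusion rate = CL × Css = 4.678 × 1.3 = 6.081 mg/h

(a) 281 mg; (b) 6.08 mg/h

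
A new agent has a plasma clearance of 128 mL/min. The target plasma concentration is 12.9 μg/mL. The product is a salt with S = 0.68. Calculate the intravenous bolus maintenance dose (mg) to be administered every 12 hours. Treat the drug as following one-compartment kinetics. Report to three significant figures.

1750 mg

Convert clearance: 128 mL/min × 60 min/h ÷ 1000 mL/L = 7.680 L/h
D = CL × Css × τ / S = 7.680 × 12.9 × 12 / 0.68 = 1748 mg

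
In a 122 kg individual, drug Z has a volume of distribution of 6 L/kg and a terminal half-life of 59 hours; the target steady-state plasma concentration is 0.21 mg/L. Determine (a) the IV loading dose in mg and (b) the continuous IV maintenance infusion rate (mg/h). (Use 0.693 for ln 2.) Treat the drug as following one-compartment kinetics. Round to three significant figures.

(a) 154 mg; (b) 1.81 mg/h

Vd = 6 L/kg × 122 kg = 732.0 L
LD = Vd × C = 732.0 × 0.21 = 153.7 mg
CL = 0.693 × Vd / t½ = 0.693 × 732.0 / 59 = 8.598 L/h
Infusion rate = CL × Css = 8.598 × 0.21 = 1.806 mg/h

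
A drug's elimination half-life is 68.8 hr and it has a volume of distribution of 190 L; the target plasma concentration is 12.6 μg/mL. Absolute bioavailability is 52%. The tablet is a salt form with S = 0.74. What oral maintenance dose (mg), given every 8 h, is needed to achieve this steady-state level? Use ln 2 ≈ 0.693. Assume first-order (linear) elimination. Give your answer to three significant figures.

501 mg

k = 0.693/68.8 = 0.01007 h⁻¹, so CL = k·Vd = 0.01007 × 190.0 = 1.913 L/h
D = CL × Css × τ / F / S = 1.913 × 12.6 × 8 / 0.52 / 0.74 = 501.1 mg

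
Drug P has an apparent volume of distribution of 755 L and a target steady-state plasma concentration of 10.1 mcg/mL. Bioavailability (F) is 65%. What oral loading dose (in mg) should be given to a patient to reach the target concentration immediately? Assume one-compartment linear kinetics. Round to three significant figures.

LD = Vd × C / F = 755.0 × 10.10 / 0.65 = 11730 mg

11700 mg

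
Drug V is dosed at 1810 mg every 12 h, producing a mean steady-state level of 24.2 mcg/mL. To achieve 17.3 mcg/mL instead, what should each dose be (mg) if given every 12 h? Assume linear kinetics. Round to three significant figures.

With linear kinetics, Css is proportional to dose rate (D/τ) at fixed clearance.
D₂ = D₁ × (Css,target / Css,current) = 1810 × 17.3/24.2 = 1294 mg

1290 mg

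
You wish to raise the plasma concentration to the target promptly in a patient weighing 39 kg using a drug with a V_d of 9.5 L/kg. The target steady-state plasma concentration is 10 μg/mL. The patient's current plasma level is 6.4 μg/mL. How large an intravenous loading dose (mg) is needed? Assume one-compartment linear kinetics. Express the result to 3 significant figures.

1330 mg

Vd(total) = 39 kg × 9.5 L/kg = 370.5 L
Concentration deficit ΔC = 10 − 6.4 = 3.600 mg/L
LD = Vd × ΔC = 370.5 × 3.600 = 1334 mg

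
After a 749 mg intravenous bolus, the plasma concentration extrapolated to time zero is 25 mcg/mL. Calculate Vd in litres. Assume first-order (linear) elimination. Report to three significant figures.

Immediately after an IV bolus, C₀ = Dose / Vd, so Vd = Dose / C₀.
Vd = 749 / 25 = 29.96 L

30.0 L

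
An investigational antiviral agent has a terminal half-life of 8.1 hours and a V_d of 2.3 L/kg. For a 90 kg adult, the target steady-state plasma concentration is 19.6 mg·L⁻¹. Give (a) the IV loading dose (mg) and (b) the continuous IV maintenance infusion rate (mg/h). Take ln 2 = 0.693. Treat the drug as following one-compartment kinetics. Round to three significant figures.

(a) 4060 mg; (b) 347 mg/h

Vd = 2.3 L/kg × 90 kg = 207.0 L
LD = Vd × C = 207.0 × 19.6 = 4057 mg
CL = 0.693 × Vd / t½ = 0.693 × 207.0 / 8.1 = 17.71 L/h
Infusion rate = CL × Css = 17.71 × 19.6 = 347.1 mg/h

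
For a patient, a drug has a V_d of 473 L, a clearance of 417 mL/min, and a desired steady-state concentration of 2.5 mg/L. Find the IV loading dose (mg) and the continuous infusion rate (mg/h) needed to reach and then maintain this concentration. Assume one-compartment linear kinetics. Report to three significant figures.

Loading: fill Vd to C_target → 473.0 L × 2.5 mg/L = 1183 mg
CL = 417 mL/min × 60/1000 = 25.02 L/h
Maintenance: replace elimination → rate = CL × Css = 25.02 × 2.5 = 62.55 mg/h

(a) 1180 mg; (b) 62.6 mg/h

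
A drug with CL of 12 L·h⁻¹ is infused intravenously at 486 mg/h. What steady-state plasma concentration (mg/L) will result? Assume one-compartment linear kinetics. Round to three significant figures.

40.5 mg/L

Css = rate / CL = 486 / 12.00 = 40.50 mg/L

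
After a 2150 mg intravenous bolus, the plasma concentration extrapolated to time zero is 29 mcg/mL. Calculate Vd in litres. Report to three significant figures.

74.1 L

Immediately after an IV bolus, C₀ = Dose / Vd, so Vd = Dose / C₀.
Vd = 2150 / 29 = 74.14 L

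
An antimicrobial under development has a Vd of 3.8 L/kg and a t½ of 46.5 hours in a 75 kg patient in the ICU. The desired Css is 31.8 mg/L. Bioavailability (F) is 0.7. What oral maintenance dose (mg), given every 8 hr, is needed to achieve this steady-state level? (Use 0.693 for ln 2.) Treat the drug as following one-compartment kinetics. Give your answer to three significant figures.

Vd(total) = 75 kg × 3.8 L/kg = 285.0 L
CL = ln 2 · Vd / t½ = 0.693 × 285.0 / 46.5 = 4.247 L/h
D = CL × Css × τ / F = 4.247 × 31.8 × 8 / 0.7 = 1543 mg

1540 mg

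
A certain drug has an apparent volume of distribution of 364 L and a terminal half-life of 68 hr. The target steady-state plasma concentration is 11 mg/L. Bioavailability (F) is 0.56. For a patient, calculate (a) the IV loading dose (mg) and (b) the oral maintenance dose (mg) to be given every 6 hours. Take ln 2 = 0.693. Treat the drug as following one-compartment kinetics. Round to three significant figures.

(a) 4000 mg; (b) 437 mg

LD = Vd × C = 364.0 × 11 = 4004 mg
CL = 0.693 × Vd / t½ = 0.693 × 364.0 / 68 = 3.710 L/h
D = CL × Css × τ / F = 3.710 × 11 × 6 / 0.56 = 437.3 mg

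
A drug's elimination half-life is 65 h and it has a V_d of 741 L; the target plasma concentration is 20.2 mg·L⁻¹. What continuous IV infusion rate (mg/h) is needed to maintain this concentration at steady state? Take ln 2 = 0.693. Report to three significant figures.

160 mg/h

k = 0.693/65 = 0.01066 h⁻¹, so CL = k·Vd = 0.01066 × 741.0 = 7.899 L/h
Infusion rate = CL × Css = 7.899 × 20.2 = 159.6 mg/h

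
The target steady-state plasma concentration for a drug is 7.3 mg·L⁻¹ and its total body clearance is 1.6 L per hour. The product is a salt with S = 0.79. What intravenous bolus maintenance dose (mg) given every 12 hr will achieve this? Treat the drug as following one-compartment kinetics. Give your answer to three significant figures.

177 mg

D = CL × Css × τ / S = 1.600 × 7.3 × 12 / 0.79 = 177.4 mg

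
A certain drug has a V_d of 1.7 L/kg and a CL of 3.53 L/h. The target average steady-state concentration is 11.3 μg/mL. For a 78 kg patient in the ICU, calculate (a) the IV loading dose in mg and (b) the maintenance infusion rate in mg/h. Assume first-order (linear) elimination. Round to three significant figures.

Vd = 1.7 L/kg × 78 kg = 132.6 L
Loading dose = Vd × C = 132.6 × 11.3 = 1498 mg
Maintenance: replace elimination → rate = CL × Css = 3.530 × 11.3 = 39.89 mg/h

(a) 1500 mg; (b) 39.9 mg/h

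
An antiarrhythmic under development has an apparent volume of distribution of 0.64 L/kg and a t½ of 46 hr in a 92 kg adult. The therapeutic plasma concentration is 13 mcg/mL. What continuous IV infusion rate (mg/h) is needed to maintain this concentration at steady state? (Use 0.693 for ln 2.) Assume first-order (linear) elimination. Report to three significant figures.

11.5 mg/h

Vd(total) = 92 kg × 0.64 L/kg = 58.88 L
CL = ln 2 · Vd / t½ = 0.693 × 58.88 / 46 = 0.8870 L/h
Infusion rate = CL × Css = 0.8870 × 13 = 11.53 mg/h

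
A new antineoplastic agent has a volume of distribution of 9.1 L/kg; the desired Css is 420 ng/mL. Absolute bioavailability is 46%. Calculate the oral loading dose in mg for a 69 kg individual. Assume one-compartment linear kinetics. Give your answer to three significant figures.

Total Vd = 9.1 × 69 = 627.9 L
C = 420 ng/mL = 0.4200 mg/L
LD = Vd × C / F = 627.9 × 0.4200 / 0.46 = 573.3 mg

573 mg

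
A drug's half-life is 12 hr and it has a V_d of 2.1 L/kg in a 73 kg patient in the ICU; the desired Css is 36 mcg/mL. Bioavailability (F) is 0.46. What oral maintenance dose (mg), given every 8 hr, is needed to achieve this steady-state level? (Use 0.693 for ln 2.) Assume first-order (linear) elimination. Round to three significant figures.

5540 mg

Vd(total) = 73 kg × 2.1 L/kg = 153.3 L
k = 0.693/12 = 0.05775 h⁻¹, so CL = k·Vd = 0.05775 × 153.3 = 8.853 L/h
D = CL × Css × τ / F = 8.853 × 36 × 8 / 0.46 = 5543 mg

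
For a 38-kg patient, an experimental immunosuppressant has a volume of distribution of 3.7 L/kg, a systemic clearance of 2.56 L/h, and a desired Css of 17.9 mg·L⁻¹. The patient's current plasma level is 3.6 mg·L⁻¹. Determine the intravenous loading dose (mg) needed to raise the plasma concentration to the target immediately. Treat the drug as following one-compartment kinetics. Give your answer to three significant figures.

2010 mg

Total Vd = 3.7 × 38 = 140.6 L
Loading dose depends on Vd (not clearance): it fills the distribution volume.
Concentration deficit ΔC = 17.9 − 3.6 = 14.30 mg/L
LD = Vd × ΔC = 140.6 × 14.30 = 2011 mg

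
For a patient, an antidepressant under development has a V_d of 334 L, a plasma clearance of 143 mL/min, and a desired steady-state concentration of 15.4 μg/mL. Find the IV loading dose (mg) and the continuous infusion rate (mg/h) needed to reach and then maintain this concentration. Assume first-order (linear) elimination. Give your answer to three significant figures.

(a) 5140 mg; (b) 132 mg/h

LD = Vd · C_target = 334.0 × 15.4 = 5144 mg
CL = 143 mL/min × 60/1000 = 8.580 L/h
Maintenance infusion rate = CL × Css = 8.580 × 15.4 = 132.1 mg/h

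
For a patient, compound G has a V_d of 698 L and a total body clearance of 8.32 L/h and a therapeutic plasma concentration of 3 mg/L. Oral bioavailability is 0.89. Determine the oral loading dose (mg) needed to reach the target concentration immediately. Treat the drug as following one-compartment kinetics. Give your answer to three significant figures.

2350 mg

LD is governed by Vd — clearance does not enter the loading-dose calculation.
LD = Vd × C / F = 698.0 × 3.000 / 0.89 = 2353 mg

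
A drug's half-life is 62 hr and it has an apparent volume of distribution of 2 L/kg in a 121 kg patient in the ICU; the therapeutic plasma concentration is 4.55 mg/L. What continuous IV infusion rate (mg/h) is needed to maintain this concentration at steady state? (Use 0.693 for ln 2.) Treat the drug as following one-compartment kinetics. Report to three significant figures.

12.3 mg/h

Vd = 2 L/kg × 121 kg = 242.0 L
k = 0.693/62 = 0.01118 h⁻¹, so CL = k·Vd = 0.01118 × 242.0 = 2.706 L/h
Infusion rate = CL × Css = 2.706 × 4.55 = 12.31 mg/h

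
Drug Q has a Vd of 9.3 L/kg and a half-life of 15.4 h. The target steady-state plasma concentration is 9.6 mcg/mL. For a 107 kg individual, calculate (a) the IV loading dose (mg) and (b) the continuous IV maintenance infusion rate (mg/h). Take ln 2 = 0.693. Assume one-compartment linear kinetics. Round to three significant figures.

Vd(total) = 107 kg × 9.3 L/kg = 995.1 L
LD = Vd × C = 995.1 × 9.6 = 9553 mg
CL = 0.693 × Vd / t½ = 0.693 × 995.1 / 15.4 = 44.78 L/h
Infusion rate = CL × Css = 44.78 × 9.6 = 429.9 mg/h

(a) 9550 mg; (b) 430 mg/h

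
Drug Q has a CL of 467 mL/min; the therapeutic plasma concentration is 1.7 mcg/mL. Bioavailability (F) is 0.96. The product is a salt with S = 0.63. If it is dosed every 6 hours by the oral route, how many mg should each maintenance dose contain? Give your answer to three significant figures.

Convert clearance: 467 mL/min × 60 min/h ÷ 1000 mL/L = 28.02 L/h
D = CL × Css × τ / F / S = 28.02 × 1.7 × 6 / 0.96 / 0.63 = 472.6 mg

473 mg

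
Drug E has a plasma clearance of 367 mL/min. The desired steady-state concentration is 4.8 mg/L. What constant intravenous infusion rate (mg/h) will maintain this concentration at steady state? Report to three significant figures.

106 mg/h

CL = 367 mL/min × 60/1000 = 22.02 L/h
Rate = CL × Css = 22.02 × 4.8 = 105.7 mg/h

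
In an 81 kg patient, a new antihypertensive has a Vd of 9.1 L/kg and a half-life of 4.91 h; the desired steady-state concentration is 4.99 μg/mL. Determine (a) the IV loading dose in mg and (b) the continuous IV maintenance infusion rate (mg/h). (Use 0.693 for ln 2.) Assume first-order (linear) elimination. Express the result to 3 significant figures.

Vd = 9.1 L/kg × 81 kg = 737.1 L
LD = Vd × C = 737.1 × 4.99 = 3678 mg
CL = 0.693 × Vd / t½ = 0.693 × 737.1 / 4.91 = 104.0 L/h
Infusion rate = CL × Css = 104.0 × 4.99 = 519.0 mg/h

(a) 3680 mg; (b) 519 mg/h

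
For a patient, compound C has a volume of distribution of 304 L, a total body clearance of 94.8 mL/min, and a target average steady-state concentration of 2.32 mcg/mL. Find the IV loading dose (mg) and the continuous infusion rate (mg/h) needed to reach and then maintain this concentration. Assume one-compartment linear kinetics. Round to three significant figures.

LD = Vd · C_target = 304.0 × 2.32 = 705.3 mg
Convert clearance: 94.8 mL/min × 60 min/h ÷ 1000 mL/L = 5.688 L/h
Maintenance infusion rate = CL × Css = 5.688 × 2.32 = 13.20 mg/h

(a) 705 mg; (b) 13.2 mg/h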